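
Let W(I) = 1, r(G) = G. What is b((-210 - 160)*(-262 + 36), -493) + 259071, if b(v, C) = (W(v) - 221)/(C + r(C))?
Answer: 127722113/493 ≈ 2.5907e+5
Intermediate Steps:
b(v, C) = -110/C (b(v, C) = (1 - 221)/(C + C) = -220*1/(2*C) = -110/C)
b((-210 - 160)*(-262 + 36), -493) + 259071 = -110/(-493) + 259071 = -110*(-1/493) + 259071 = 110/493 + 259071 = 127722113/493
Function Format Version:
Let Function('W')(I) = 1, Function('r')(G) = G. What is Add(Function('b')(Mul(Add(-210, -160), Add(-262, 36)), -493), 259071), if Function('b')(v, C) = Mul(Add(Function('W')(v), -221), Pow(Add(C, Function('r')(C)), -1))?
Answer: Rational(127722113, 493) ≈ 2.5907e+5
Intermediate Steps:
Function('b')(v, C) = Mul(-110, Pow(C, -1)) (Function('b')(v, C) = Mul(Add(1, -221), Pow(Add(C, C), -1)) = Mul(-220, Pow(Mul(2, C), -1)) = Mul(-220, Mul(Rational(1, 2), Pow(C, -1))) = Mul(-110, Pow(C, -1)))
Add(Function('b')(Mul(Add(-210, -160), Add(-262, 36)), -493), 259071) = Add(Mul(-110, Pow(-493, -1)), 259071) = Add(Mul(-110, Rational(-1, 493)), 259071) = Add(Rational(110, 493), 259071) = Rational(127722113, 493)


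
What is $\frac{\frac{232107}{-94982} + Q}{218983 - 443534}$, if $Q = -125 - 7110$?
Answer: $\frac{687426877}{21328303082} \approx 0.032231$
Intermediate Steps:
$Q = -7235$ ($Q = -125 - 7110 = -7235$)
$\frac{\frac{232107}{-94982} + Q}{218983 - 443534} = \frac{\frac{232107}{-94982} - 7235}{218983 - 443534} = \frac{232107 \left(- \frac{1}{94982}\right) - 7235}{-224551} = \left(- \frac{232107}{94982} - 7235\right) \left(- \frac{1}{224551}\right) = \left(- \frac{687426877}{94982}\right) \left(- \frac{1}{224551}\right) = \frac{687426877}{21328303082}$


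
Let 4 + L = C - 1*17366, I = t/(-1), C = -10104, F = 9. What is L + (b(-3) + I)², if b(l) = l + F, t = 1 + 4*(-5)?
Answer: -26849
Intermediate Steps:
t = -19 (t = 1 - 20 = -19)
b(l) = 9 + l (b(l) = l + 9 = 9 + l)
I = 19 (I = -19/(-1) = -19*(-1) = 19)
L = -27474 (L = -4 + (-10104 - 1*17366) = -4 + (-10104 - 17366) = -4 - 27470 = -27474)
L + (b(-3) + I)² = -27474 + ((9 - 3) + 19)² = -27474 + (6 + 19)² = -27474 + 25² = -27474 + 625 = -26849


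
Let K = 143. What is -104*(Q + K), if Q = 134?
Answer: -28808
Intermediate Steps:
-104*(Q + K) = -104*(134 + 143) = -104*277 = -28808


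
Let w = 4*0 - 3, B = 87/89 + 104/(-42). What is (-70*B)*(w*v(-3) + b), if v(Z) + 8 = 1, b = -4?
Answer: 476170/267 ≈ 1783.4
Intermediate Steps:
B = -2801/1869 (B = 87*(1/89) + 104*(-1/42) = 87/89 - 52/21 = -2801/1869 ≈ -1.4987)
v(Z) = -7 (v(Z) = -8 + 1 = -7)
w = -3 (w = 0 - 3 = -3)
(-70*B)*(w*v(-3) + b) = (-70*(-2801/1869))*(-3*(-7) - 4) = 28010*(21 - 4)/267 = (28010/267)*17 = 476170/267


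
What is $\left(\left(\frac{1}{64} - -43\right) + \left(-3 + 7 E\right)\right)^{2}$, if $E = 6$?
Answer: $\frac{27552001}{4096} \approx 6726.6$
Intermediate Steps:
$\left(\left(\frac{1}{64} - -43\right) + \left(-3 + 7 E\right)\right)^{2} = \left(\left(\frac{1}{64} - -43\right) + \left(-3 + 7 \cdot 6\right)\right)^{2} = \left(\left(\frac{1}{64} + 43\right) + \left(-3 + 42\right)\right)^{2} = \left(\frac{2753}{64} + 39\right)^{2} = \left(\frac{5249}{64}\right)^{2} = \frac{27552001}{4096}$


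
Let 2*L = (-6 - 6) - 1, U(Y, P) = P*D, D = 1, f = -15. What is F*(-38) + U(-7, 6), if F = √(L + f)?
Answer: 6 - 19*I*√86 ≈ 6.0 - 176.2*I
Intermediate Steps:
U(Y, P) = P (U(Y, P) = P*1 = P)
L = -13/2 (L = ((-6 - 6) - 1)/2 = (-12 - 1)/2 = (½)*(-13) = -13/2 ≈ -6.5000)
F = I*√86/2 (F = √(-13/2 - 15) = √(-43/2) = I*√86/2 ≈ 4.6368*I)
F*(-38) + U(-7, 6) = (I*√86/2)*(-38) + 6 = -19*I*√86 + 6 = 6 - 19*I*√86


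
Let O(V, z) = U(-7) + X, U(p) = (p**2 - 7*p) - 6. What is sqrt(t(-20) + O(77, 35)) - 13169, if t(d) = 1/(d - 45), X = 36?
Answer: -13169 + sqrt(540735)/65 ≈ -13158.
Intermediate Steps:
U(p) = -6 + p**2 - 7*p
O(V, z) = 128 (O(V, z) = (-6 + (-7)**2 - 7*(-7)) + 36 = (-6 + 49 + 49) + 36 = 92 + 36 = 128)
t(d) = 1/(-45 + d)
sqrt(t(-20) + O(77, 35)) - 13169 = sqrt(1/(-45 - 20) + 128) - 13169 = sqrt(1/(-65) + 128) - 13169 = sqrt(-1/65 + 128) - 13169 = sqrt(8319/65) - 13169 = sqrt(540735)/65 - 13169 = -13169 + sqrt(540735)/65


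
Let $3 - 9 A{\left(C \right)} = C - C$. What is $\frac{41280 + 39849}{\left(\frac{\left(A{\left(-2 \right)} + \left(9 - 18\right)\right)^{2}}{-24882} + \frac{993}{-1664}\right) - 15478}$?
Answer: $- \frac{1162743424128}{221839787269} \approx -5.2414$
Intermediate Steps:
$A{\left(C \right)} = \frac{1}{3}$ ($A{\left(C \right)} = \frac{1}{3} - \frac{C - C}{9} = \frac{1}{3} - 0 = \frac{1}{3} + 0 = \frac{1}{3}$)
$\frac{41280 + 39849}{\left(\frac{\left(A{\left(-2 \right)} + \left(9 - 18\right)\right)^{2}}{-24882} + \frac{993}{-1664}\right) - 15478} = \frac{41280 + 39849}{\left(\frac{\left(\frac{1}{3} + \left(9 - 18\right)\right)^{2}}{-24882} + \frac{993}{-1664}\right) - 15478} = \frac{81129}{\left(\left(\frac{1}{3} - 9\right)^{2} \left(- \frac{1}{24882}\right) + 993 \left(- \frac{1}{1664}\right)\right) - 15478} = \frac{81129}{\left(\left(- \frac{26}{3}\right)^{2} \left(- \frac{1}{24882}\right) - \frac{993}{1664}\right) - 15478} = \frac{81129}{\left(\frac{676}{9} \left(- \frac{1}{24882}\right) - \frac{993}{1664}\right) - 15478} = \frac{81129}{\left(- \frac{26}{8613} - \frac{993}{1664}\right) - 15478} = \frac{81129}{- \frac{8595973}{14332032} - 15478} = \frac{81129}{- \frac{221839787269}{14332032}} = 81129 \left(- \frac{14332032}{221839787269}\right) = - \frac{1162743424128}{221839787269}$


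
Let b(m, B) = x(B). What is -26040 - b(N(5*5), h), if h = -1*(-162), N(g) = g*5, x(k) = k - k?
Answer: -26040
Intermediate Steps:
x(k) = 0
N(g) = 5*g
h = 162
b(m, B) = 0
-26040 - b(N(5*5), h) = -26040 - 1*0 = -26040 + 0 = -26040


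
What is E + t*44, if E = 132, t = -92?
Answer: -3916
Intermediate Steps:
E + t*44 = 132 - 92*44 = 132 - 4048 = -3916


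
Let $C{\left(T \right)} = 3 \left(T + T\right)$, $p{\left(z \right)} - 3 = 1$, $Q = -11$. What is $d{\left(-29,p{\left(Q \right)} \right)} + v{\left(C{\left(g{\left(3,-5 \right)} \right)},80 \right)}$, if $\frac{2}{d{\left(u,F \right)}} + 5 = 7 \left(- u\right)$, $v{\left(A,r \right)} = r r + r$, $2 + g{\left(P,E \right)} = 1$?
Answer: $\frac{641521}{99} \approx 6480.0$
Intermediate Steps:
$g{\left(P,E \right)} = -1$ ($g{\left(P,E \right)} = -2 + 1 = -1$)
$p{\left(z \right)} = 4$ ($p{\left(z \right)} = 3 + 1 = 4$)
$C{\left(T \right)} = 6 T$ ($C{\left(T \right)} = 3 \cdot 2 T = 6 T$)
$v{\left(A,r \right)} = r + r^{2}$ ($v{\left(A,r \right)} = r^{2} + r = r + r^{2}$)
$d{\left(u,F \right)} = \frac{2}{-5 - 7 u}$ ($d{\left(u,F \right)} = \frac{2}{-5 + 7 \left(- u\right)} = \frac{2}{-5 - 7 u}$)
$d{\left(-29,p{\left(Q \right)} \right)} + v{\left(C{\left(g{\left(3,-5 \right)} \right)},80 \right)} = - \frac{2}{5 + 7 \left(-29\right)} + 80 \left(1 + 80\right) = - \frac{2}{5 - 203} + 80 \cdot 81 = - \frac{2}{-198} + 6480 = \left(-2\right) \left(- \frac{1}{198}\right) + 6480 = \frac{1}{99} + 6480 = \frac{641521}{99}$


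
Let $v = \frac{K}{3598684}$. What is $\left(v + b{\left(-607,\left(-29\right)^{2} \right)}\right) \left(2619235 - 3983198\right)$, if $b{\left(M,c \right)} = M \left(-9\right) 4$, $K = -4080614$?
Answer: $- \frac{53627180253328151}{1799342} \approx -2.9804 \cdot 10^{10}$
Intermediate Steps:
$b{\left(M,c \right)} = - 36 M$ ($b{\left(M,c \right)} = - 9 M 4 = - 36 M$)
$v = - \frac{2040307}{1799342}$ ($v = - \frac{4080614}{3598684} = \left(-4080614\right) \frac{1}{3598684} = - \frac{2040307}{1799342} \approx -1.1339$)
$\left(v + b{\left(-607,\left(-29\right)^{2} \right)}\right) \left(2619235 - 3983198\right) = \left(- \frac{2040307}{1799342} - -21852\right) \left(2619235 - 3983198\right) = \left(- \frac{2040307}{1799342} + 21852\right) \left(-1363963\right) = \frac{39317181077}{1799342} \left(-1363963\right) = - \frac{53627180253328151}{1799342}$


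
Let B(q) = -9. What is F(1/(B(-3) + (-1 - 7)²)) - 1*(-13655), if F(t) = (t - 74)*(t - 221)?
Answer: 90761001/3025 ≈ 30004.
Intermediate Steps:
F(t) = (-221 + t)*(-74 + t) (F(t) = (-74 + t)*(-221 + t) = (-221 + t)*(-74 + t))
F(1/(B(-3) + (-1 - 7)²)) - 1*(-13655) = (16354 + (1/(-9 + (-1 - 7)²))² - 295/(-9 + (-1 - 7)²)) - 1*(-13655) = (16354 + (1/(-9 + (-8)²))² - 295/(-9 + (-8)²)) + 13655 = (16354 + (1/(-9 + 64))² - 295/(-9 + 64)) + 13655 = (16354 + (1/55)² - 295/55) + 13655 = (16354 + (1/55)² - 295*1/55) + 13655 = (16354 + 1/3025 - 59/11) + 13655 = 49454626/3025 + 13655 = 90761001/3025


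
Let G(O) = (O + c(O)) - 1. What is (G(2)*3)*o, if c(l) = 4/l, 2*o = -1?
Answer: -9/2 ≈ -4.5000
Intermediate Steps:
o = -½ (o = (½)*(-1) = -½ ≈ -0.50000)
G(O) = -1 + O + 4/O (G(O) = (O + 4/O) - 1 = -1 + O + 4/O)
(G(2)*3)*o = ((-1 + 2 + 4/2)*3)*(-½) = ((-1 + 2 + 4*(½))*3)*(-½) = ((-1 + 2 + 2)*3)*(-½) = (3*3)*(-½) = 9*(-½) = -9/2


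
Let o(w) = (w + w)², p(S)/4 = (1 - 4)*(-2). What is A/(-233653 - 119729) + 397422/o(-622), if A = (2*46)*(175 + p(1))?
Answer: 28027373029/136717841688 ≈ 0.20500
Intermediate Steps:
p(S) = 24 (p(S) = 4*((1 - 4)*(-2)) = 4*(-3*(-2)) = 4*6 = 24)
A = 18308 (A = (2*46)*(175 + 24) = 92*199 = 18308)
o(w) = 4*w² (o(w) = (2*w)² = 4*w²)
A/(-233653 - 119729) + 397422/o(-622) = 18308/(-233653 - 119729) + 397422/((4*(-622)²)) = 18308/(-353382) + 397422/((4*386884)) = 18308*(-1/353382) + 397422/1547536 = -9154/176691 + 397422*(1/1547536) = -9154/176691 + 198711/773768 = 28027373029/136717841688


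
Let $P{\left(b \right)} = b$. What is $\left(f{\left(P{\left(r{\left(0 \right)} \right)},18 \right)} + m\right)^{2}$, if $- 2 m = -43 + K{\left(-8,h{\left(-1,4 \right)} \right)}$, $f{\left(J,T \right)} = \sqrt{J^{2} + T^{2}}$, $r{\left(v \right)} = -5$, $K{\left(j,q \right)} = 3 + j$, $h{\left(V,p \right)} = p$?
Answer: $\left(24 + \sqrt{349}\right)^{2} \approx 1821.7$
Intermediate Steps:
$m = 24$ ($m = - \frac{-43 + \left(3 - 8\right)}{2} = - \frac{-43 - 5}{2} = \left(- \frac{1}{2}\right) \left(-48\right) = 24$)
$\left(f{\left(P{\left(r{\left(0 \right)} \right)},18 \right)} + m\right)^{2} = \left(\sqrt{\left(-5\right)^{2} + 18^{2}} + 24\right)^{2} = \left(\sqrt{25 + 324} + 24\right)^{2} = \left(\sqrt{349} + 24\right)^{2} = \left(24 + \sqrt{349}\right)^{2}$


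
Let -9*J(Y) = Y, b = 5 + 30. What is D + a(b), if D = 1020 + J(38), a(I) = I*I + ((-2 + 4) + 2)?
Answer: 20203/9 ≈ 2244.8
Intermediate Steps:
b = 35
J(Y) = -Y/9
a(I) = 4 + I² (a(I) = I² + (2 + 2) = I² + 4 = 4 + I²)
D = 9142/9 (D = 1020 - ⅑*38 = 1020 - 38/9 = 9142/9 ≈ 1015.8)
D + a(b) = 9142/9 + (4 + 35²) = 9142/9 + (4 + 1225) = 9142/9 + 1229 = 20203/9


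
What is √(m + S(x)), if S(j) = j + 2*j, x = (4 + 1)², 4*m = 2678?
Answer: √2978/2 ≈ 27.286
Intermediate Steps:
m = 1339/2 (m = (¼)*2678 = 1339/2 ≈ 669.50)
x = 25 (x = 5² = 25)
S(j) = 3*j
√(m + S(x)) = √(1339/2 + 3*25) = √(1339/2 + 75) = √(1489/2) = √2978/2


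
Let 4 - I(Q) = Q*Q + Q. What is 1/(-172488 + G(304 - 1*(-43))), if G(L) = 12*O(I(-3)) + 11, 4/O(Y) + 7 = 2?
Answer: -5/862433 ≈ -5.7975e-6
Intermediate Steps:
I(Q) = 4 - Q - Q**2 (I(Q) = 4 - (Q*Q + Q) = 4 - (Q**2 + Q) = 4 - (Q + Q**2) = 4 + (-Q - Q**2) = 4 - Q - Q**2)
O(Y) = -4/5 (O(Y) = 4/(-7 + 2) = 4/(-5) = 4*(-1/5) = -4/5)
G(L) = 7/5 (G(L) = 12*(-4/5) + 11 = -48/5 + 11 = 7/5)
1/(-172488 + G(304 - 1*(-43))) = 1/(-172488 + 7/5) = 1/(-862433/5) = -5/862433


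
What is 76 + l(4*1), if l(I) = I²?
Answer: 92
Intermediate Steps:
76 + l(4*1) = 76 + (4*1)² = 76 + 4² = 76 + 16 = 92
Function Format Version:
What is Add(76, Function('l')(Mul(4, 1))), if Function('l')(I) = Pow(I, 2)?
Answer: 92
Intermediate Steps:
Add(76, Function('l')(Mul(4, 1))) = Add(76, Pow(Mul(4, 1), 2)) = Add(76, Pow(4, 2)) = Add(76, 16) = 92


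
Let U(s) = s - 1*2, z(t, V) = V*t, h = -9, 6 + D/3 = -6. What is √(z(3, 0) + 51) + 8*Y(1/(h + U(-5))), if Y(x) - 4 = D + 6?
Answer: -208 + √51 ≈ -200.86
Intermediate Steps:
D = -36 (D = -18 + 3*(-6) = -18 - 18 = -36)
U(s) = -2 + s (U(s) = s - 2 = -2 + s)
Y(x) = -26 (Y(x) = 4 + (-36 + 6) = 4 - 30 = -26)
√(z(3, 0) + 51) + 8*Y(1/(h + U(-5))) = √(0*3 + 51) + 8*(-26) = √(0 + 51) - 208 = √51 - 208 = -208 + √51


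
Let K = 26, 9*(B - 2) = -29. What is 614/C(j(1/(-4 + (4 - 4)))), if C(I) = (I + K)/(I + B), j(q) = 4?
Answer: 1535/27 ≈ 56.852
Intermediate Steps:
B = -11/9 (B = 2 + (⅑)*(-29) = 2 - 29/9 = -11/9 ≈ -1.2222)
C(I) = (26 + I)/(-11/9 + I) (C(I) = (I + 26)/(I - 11/9) = (26 + I)/(-11/9 + I))
614/C(j(1/(-4 + (4 - 4)))) = 614/((9*(26 + 4)/(-11 + 9*4))) = 614/((9*30/(-11 + 36))) = 614/((9*30/25)) = 614/((9*(1/25)*30)) = 614/(54/5) = 614*(5/54) = 1535/27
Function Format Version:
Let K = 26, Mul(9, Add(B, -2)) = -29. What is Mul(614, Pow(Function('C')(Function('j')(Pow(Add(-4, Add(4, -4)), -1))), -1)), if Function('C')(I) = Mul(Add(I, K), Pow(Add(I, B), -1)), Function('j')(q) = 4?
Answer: Rational(1535, 27) ≈ 56.852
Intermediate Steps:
B = Rational(-11, 9) (B = Add(2, Mul(Rational(1, 9), -29)) = Add(2, Rational(-29, 9)) = Rational(-11, 9) ≈ -1.2222)
Function('C')(I) = Mul(Pow(Add(Rational(-11, 9), I), -1), Add(26, I)) (Function('C')(I) = Mul(Add(I, 26), Pow(Add(I, Rational(-11, 9)), -1)) = Mul(Add(26, I), Pow(Add(Rational(-11, 9), I), -1)) = Mul(Pow(Add(Rational(-11, 9), I), -1), Add(26, I)))
Mul(614, Pow(Function('C')(Function('j')(Pow(Add(-4, Add(4, -4)), -1))), -1)) = Mul(614, Pow(Mul(9, Pow(Add(-11, Mul(9, 4)), -1), Add(26, 4)), -1)) = Mul(614, Pow(Mul(9, Pow(Add(-11, 36), -1), 30), -1)) = Mul(614, Pow(Mul(9, Pow(25, -1), 30), -1)) = Mul(614, Pow(Mul(9, Rational(1, 25), 30), -1)) = Mul(614, Pow(Rational(54, 5), -1)) = Mul(614, Rational(5, 54)) = Rational(1535, 27)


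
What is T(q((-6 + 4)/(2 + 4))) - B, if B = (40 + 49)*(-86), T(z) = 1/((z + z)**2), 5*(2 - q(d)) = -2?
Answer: 4408729/576 ≈ 7654.0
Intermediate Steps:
q(d) = 12/5 (q(d) = 2 - 1/5*(-2) = 2 + 2/5 = 12/5)
T(z) = 1/(4*z**2) (T(z) = 1/((2*z)**2) = 1/(4*z**2))
B = -7654 (B = 89*(-86) = -7654)
T(q((-6 + 4)/(2 + 4))) - B = 1/(4*(12/5)**2) - 1*(-7654) = (1/4)*(25/144) + 7654 = 25/576 + 7654 = 4408729/576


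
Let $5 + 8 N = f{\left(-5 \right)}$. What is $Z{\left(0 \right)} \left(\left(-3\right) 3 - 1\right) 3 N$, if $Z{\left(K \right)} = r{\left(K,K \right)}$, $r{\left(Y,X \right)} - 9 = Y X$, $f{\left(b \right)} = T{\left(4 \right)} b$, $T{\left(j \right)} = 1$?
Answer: $\frac{675}{2} \approx 337.5$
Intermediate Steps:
$f{\left(b \right)} = b$ ($f{\left(b \right)} = 1 b = b$)
$N = - \frac{5}{4}$ ($N = - \frac{5}{8} + \frac{1}{8} \left(-5\right) = - \frac{5}{8} - \frac{5}{8} = - \frac{5}{4} \approx -1.25$)
$r{\left(Y,X \right)} = 9 + X Y$ ($r{\left(Y,X \right)} = 9 + Y X = 9 + X Y$)
$Z{\left(K \right)} = 9 + K^{2}$ ($Z{\left(K \right)} = 9 + K K = 9 + K^{2}$)
$Z{\left(0 \right)} \left(\left(-3\right) 3 - 1\right) 3 N = \left(9 + 0^{2}\right) \left(\left(-3\right) 3 - 1\right) 3 \left(- \frac{5}{4}\right) = \left(9 + 0\right) \left(-9 - 1\right) 3 \left(- \frac{5}{4}\right) = 9 \left(\left(-10\right) 3\right) \left(- \frac{5}{4}\right) = 9 \left(-30\right) \left(- \frac{5}{4}\right) = \left(-270\right) \left(- \frac{5}{4}\right) = \frac{675}{2}$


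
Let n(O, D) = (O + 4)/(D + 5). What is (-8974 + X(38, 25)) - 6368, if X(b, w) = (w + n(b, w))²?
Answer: -366126/25 ≈ -14645.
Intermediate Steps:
n(O, D) = (4 + O)/(5 + D)
X(b, w) = (w + (4 + b)/(5 + w))²
(-8974 + X(38, 25)) - 6368 = (-8974 + (4 + 38 + 25*(5 + 25))²/(5 + 25)²) - 6368 = (-8974 + (4 + 38 + 25*30)²/30²) - 6368 = (-8974 + (4 + 38 + 750)²/900) - 6368 = (-8974 + (1/900)*792²) - 6368 = (-8974 + (1/900)*627264) - 6368 = (-8974 + 17424/25) - 6368 = -206926/25 - 6368 = -366126/25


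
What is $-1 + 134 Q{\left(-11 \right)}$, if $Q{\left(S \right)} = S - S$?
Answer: $-1$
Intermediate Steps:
$Q{\left(S \right)} = 0$
$-1 + 134 Q{\left(-11 \right)} = -1 + 134 \cdot 0 = -1 + 0 = -1$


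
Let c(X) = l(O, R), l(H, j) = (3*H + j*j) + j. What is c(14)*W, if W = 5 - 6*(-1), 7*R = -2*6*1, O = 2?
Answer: 3894/49 ≈ 79.469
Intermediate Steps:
R = -12/7 (R = (-2*6*1)/7 = (-12*1)/7 = (1/7)*(-12) = -12/7 ≈ -1.7143)
l(H, j) = j + j**2 + 3*H (l(H, j) = (3*H + j**2) + j = (j**2 + 3*H) + j = j + j**2 + 3*H)
c(X) = 354/49 (c(X) = -12/7 + (-12/7)**2 + 3*2 = -12/7 + 144/49 + 6 = 354/49)
W = 11 (W = 5 + 6 = 11)
c(14)*W = (354/49)*11 = 3894/49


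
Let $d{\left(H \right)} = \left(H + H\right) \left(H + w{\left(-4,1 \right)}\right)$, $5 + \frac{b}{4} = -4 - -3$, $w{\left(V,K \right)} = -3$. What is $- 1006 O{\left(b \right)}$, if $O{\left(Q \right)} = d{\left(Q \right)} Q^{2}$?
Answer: $-750974976$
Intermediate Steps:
$b = -24$ ($b = -20 + 4 \left(-4 - -3\right) = -20 + 4 \left(-4 + 3\right) = -20 + 4 \left(-1\right) = -20 - 4 = -24$)
$d{\left(H \right)} = 2 H \left(-3 + H\right)$ ($d{\left(H \right)} = \left(H + H\right) \left(H - 3\right) = 2 H \left(-3 + H\right)$)
$O{\left(Q \right)} = 2 Q^{3} \left(-3 + Q\right)$ ($O{\left(Q \right)} = 2 Q \left(-3 + Q\right) Q^{2} = 2 Q^{3} \left(-3 + Q\right)$)
$- 1006 O{\left(b \right)} = - 1006 \cdot 2 \left(-24\right)^{3} \left(-3 - 24\right) = - 1006 \cdot 2 \left(-13824\right) \left(-27\right) = \left(-1006\right) 746496 = -750974976$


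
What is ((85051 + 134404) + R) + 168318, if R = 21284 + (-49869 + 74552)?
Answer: 433740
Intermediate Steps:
R = 45967 (R = 21284 + 24683 = 45967)
((85051 + 134404) + R) + 168318 = ((85051 + 134404) + 45967) + 168318 = (219455 + 45967) + 168318 = 265422 + 168318 = 433740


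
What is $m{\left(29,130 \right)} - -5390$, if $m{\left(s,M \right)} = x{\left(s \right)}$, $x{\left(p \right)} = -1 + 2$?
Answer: $5391$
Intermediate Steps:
$x{\left(p \right)} = 1$
$m{\left(s,M \right)} = 1$
$m{\left(29,130 \right)} - -5390 = 1 - -5390 = 1 + 5390 = 5391$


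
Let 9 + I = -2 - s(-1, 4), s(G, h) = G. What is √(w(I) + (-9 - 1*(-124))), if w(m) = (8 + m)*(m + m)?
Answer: √155 ≈ 12.450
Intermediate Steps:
I = -10 (I = -9 + (-2 - 1*(-1)) = -9 + (-2 + 1) = -9 - 1 = -10)
w(m) = 2*m*(8 + m) (w(m) = (8 + m)*(2*m) = 2*m*(8 + m))
√(w(I) + (-9 - 1*(-124))) = √(2*(-10)*(8 - 10) + (-9 - 1*(-124))) = √(2*(-10)*(-2) + (-9 + 124)) = √(40 + 115) = √155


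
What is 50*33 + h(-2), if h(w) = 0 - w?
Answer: 1652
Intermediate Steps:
h(w) = -w
50*33 + h(-2) = 50*33 - 1*(-2) = 1650 + 2 = 1652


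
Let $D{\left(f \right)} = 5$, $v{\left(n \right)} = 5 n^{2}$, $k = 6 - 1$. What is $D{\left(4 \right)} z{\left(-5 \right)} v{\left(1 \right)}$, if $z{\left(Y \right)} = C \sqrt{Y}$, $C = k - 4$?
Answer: $25 i \sqrt{5} \approx 55.902 i$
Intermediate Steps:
$k = 5$
$C = 1$ ($C = 5 - 4 = 1$)
$z{\left(Y \right)} = \sqrt{Y}$ ($z{\left(Y \right)} = 1 \sqrt{Y} = \sqrt{Y}$)
$D{\left(4 \right)} z{\left(-5 \right)} v{\left(1 \right)} = 5 \sqrt{-5} \cdot 5 \cdot 1^{2} = 5 i \sqrt{5} \cdot 5 \cdot 1 = 5 i \sqrt{5} \cdot 5 = 25 i \sqrt{5}$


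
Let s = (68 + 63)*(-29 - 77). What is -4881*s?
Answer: 67777566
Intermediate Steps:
s = -13886 (s = 131*(-106) = -13886)
-4881*s = -4881*(-13886) = 67777566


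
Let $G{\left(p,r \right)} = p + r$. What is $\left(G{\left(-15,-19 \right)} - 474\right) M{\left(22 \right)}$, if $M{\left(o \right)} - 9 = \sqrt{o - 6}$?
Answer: $-6604$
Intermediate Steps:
$M{\left(o \right)} = 9 + \sqrt{-6 + o}$ ($M{\left(o \right)} = 9 + \sqrt{o - 6} = 9 + \sqrt{-6 + o}$)
$\left(G{\left(-15,-19 \right)} - 474\right) M{\left(22 \right)} = \left(\left(-15 - 19\right) - 474\right) \left(9 + \sqrt{-6 + 22}\right) = \left(-34 - 474\right) \left(9 + \sqrt{16}\right) = - 508 \left(9 + 4\right) = \left(-508\right) 13 = -6604$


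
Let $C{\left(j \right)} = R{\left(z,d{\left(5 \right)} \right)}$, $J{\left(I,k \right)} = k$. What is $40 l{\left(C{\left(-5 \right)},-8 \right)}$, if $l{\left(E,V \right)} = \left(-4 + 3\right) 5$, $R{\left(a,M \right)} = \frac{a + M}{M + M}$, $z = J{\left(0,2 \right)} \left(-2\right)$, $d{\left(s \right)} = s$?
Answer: $-200$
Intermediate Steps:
$z = -4$ ($z = 2 \left(-2\right) = -4$)
$R{\left(a,M \right)} = \frac{M + a}{2 M}$
$C{\left(j \right)} = \frac{1}{10}$ ($C{\left(j \right)} = \frac{5 - 4}{2 \cdot 5} = \frac{1}{2} \cdot \frac{1}{5} \cdot 1 = \frac{1}{10}$)
$l{\left(E,V \right)} = -5$ ($l{\left(E,V \right)} = \left(-1\right) 5 = -5$)
$40 l{\left(C{\left(-5 \right)},-8 \right)} = 40 \left(-5\right) = -200$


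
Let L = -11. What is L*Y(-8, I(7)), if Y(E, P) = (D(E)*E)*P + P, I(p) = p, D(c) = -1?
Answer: -693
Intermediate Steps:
Y(E, P) = P - E*P (Y(E, P) = (-E)*P + P = -E*P + P = P - E*P)
L*Y(-8, I(7)) = -77*(1 - 1*(-8)) = -77*(1 + 8) = -77*9 = -11*63 = -693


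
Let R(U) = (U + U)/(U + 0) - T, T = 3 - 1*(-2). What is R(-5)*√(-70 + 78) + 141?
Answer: 141 - 6*√2 ≈ 132.51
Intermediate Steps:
T = 5 (T = 3 + 2 = 5)
R(U) = -3 (R(U) = (U + U)/(U + 0) - 1*5 = (2*U)/U - 5 = 2 - 5 = -3)
R(-5)*√(-70 + 78) + 141 = -3*√(-70 + 78) + 141 = -6*√2 + 141 = 141 - 6*√2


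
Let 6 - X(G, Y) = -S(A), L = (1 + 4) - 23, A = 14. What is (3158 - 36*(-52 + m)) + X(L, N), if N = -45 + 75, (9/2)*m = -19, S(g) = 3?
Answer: 5191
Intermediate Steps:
m = -38/9 (m = (2/9)*(-19) = -38/9 ≈ -4.2222)
N = 30
L = -18 (L = 5 - 23 = -18)
X(G, Y) = 9 (X(G, Y) = 6 - (-1)*3 = 6 - 1*(-3) = 6 + 3 = 9)
(3158 - 36*(-52 + m)) + X(L, N) = (3158 - 36*(-52 - 38/9)) + 9 = (3158 - 36*(-506/9)) + 9 = (3158 + 2024) + 9 = 5182 + 9 = 5191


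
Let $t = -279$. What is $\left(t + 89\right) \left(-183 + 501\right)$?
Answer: $-60420$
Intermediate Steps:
$\left(t + 89\right) \left(-183 + 501\right) = \left(-279 + 89\right) \left(-183 + 501\right) = \left(-190\right) 318 = -60420$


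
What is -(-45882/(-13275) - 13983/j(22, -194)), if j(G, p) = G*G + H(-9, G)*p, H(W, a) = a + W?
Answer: -31014649/3006050 ≈ -10.317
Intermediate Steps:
H(W, a) = W + a
j(G, p) = G² + p*(-9 + G) (j(G, p) = G*G + (-9 + G)*p = G² + p*(-9 + G))
-(-45882/(-13275) - 13983/j(22, -194)) = -(-45882/(-13275) - 13983/(22² - 194*(-9 + 22))) = -(-45882*(-1/13275) - 13983/(484 - 194*13)) = -(5098/1475 - 13983/(484 - 2522)) = -(5098/1475 - 13983/(-2038)) = -(5098/1475 - 13983*(-1/2038)) = -(5098/1475 + 13983/2038) = -1*31014649/3006050 = -31014649/3006050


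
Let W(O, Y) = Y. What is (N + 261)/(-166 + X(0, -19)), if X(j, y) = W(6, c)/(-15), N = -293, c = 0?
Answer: 16/83 ≈ 0.19277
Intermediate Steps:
X(j, y) = 0 (X(j, y) = 0/(-15) = 0*(-1/15) = 0)
(N + 261)/(-166 + X(0, -19)) = (-293 + 261)/(-166 + 0) = -32/(-166) = -32*(-1/166) = 16/83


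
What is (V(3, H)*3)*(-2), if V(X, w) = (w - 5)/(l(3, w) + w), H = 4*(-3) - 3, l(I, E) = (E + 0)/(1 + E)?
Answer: -112/13 ≈ -8.6154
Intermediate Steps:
l(I, E) = E/(1 + E)
H = -15 (H = -12 - 3 = -15)
V(X, w) = (-5 + w)/(w + w/(1 + w)) (V(X, w) = (w - 5)/(w/(1 + w) + w) = (-5 + w)/(w + w/(1 + w)))
(V(3, H)*3)*(-2) = (((1 - 15)*(-5 - 15)/((-15)*(2 - 15)))*3)*(-2) = (-1/15*(-14)*(-20)/(-13)*3)*(-2) = (-1/15*(-1/13)*(-14)*(-20)*3)*(-2) = ((56/39)*3)*(-2) = (56/13)*(-2) = -112/13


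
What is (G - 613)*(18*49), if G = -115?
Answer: -642096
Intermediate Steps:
(G - 613)*(18*49) = (-115 - 613)*(18*49) = -728*882 = -642096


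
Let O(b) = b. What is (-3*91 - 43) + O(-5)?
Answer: -321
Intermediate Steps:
(-3*91 - 43) + O(-5) = (-3*91 - 43) - 5 = (-273 - 43) - 5 = -316 - 5 = -321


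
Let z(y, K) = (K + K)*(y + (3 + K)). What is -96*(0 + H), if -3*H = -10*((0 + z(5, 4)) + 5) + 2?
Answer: -32256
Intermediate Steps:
z(y, K) = 2*K*(3 + K + y) (z(y, K) = (2*K)*(3 + K + y) = 2*K*(3 + K + y))
H = 336 (H = -(-10*((0 + 2*4*(3 + 4 + 5)) + 5) + 2)/3 = -(-10*((0 + 2*4*12) + 5) + 2)/3 = -(-10*((0 + 96) + 5) + 2)/3 = -(-10*(96 + 5) + 2)/3 = -(-10*101 + 2)/3 = -(-1010 + 2)/3 = -⅓*(-1008) = 336)
-96*(0 + H) = -96*(0 + 336) = -96*336 = -32256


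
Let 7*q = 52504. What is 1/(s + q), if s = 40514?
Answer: 7/336102 ≈ 2.0827e-5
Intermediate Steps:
q = 52504/7 (q = (⅐)*52504 = 52504/7 ≈ 7500.6)
1/(s + q) = 1/(40514 + 52504/7) = 1/(336102/7) = 7/336102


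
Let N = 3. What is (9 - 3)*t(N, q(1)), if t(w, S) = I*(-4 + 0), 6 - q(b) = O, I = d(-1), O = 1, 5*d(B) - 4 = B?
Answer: -72/5 ≈ -14.400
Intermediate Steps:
d(B) = ⅘ + B/5
I = ⅗ (I = ⅘ + (⅕)*(-1) = ⅘ - ⅕ = ⅗ ≈ 0.60000)
q(b) = 5 (q(b) = 6 - 1*1 = 6 - 1 = 5)
t(w, S) = -12/5 (t(w, S) = 3*(-4 + 0)/5 = (⅗)*(-4) = -12/5)
(9 - 3)*t(N, q(1)) = (9 - 3)*(-12/5) = 6*(-12/5) = -72/5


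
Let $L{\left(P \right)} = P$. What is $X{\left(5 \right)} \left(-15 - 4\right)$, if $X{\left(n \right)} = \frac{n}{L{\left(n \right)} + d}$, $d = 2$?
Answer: $- \frac{95}{7} \approx -13.571$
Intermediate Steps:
$X{\left(n \right)} = \frac{n}{2 + n}$ ($X{\left(n \right)} = \frac{n}{n + 2} = \frac{n}{2 + n}$)
$X{\left(5 \right)} \left(-15 - 4\right) = \frac{5}{2 + 5} \left(-15 - 4\right) = \frac{5}{7} \left(-19\right) = - \frac{95}{7}$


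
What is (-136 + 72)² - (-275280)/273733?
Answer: 1121485648/273733 ≈ 4097.0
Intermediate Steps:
(-136 + 72)² - (-275280)/273733 = (-64)² - (-275280)/273733 = 4096 - 1*(-275280/273733) = 4096 + 275280/273733 = 1121485648/273733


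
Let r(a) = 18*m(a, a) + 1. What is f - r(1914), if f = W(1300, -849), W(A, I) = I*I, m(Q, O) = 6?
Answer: 720692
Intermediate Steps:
W(A, I) = I²
r(a) = 109 (r(a) = 18*6 + 1 = 108 + 1 = 109)
f = 720801 (f = (-849)² = 720801)
f - r(1914) = 720801 - 1*109 = 720801 - 109 = 720692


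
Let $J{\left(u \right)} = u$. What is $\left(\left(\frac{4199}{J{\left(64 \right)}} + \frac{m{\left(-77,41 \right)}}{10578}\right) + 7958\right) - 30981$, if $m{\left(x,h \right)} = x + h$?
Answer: $- \frac{2590328683}{112832} \approx -22957.0$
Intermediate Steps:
$m{\left(x,h \right)} = h + x$
$\left(\left(\frac{4199}{J{\left(64 \right)}} + \frac{m{\left(-77,41 \right)}}{10578}\right) + 7958\right) - 30981 = \left(\left(\frac{4199}{64} + \frac{41 - 77}{10578}\right) + 7958\right) - 30981 = \left(\left(4199 \cdot \frac{1}{64} - \frac{6}{1763}\right) + 7958\right) - 30981 = \left(\left(\frac{4199}{64} - \frac{6}{1763}\right) + 7958\right) - 30981 = \left(\frac{7402453}{112832} + 7958\right) - 30981 = \frac{905319509}{112832} - 30981 = - \frac{2590328683}{112832}$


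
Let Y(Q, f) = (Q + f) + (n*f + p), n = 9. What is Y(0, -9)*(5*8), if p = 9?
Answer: -3240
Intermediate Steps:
Y(Q, f) = 9 + Q + 10*f (Y(Q, f) = (Q + f) + (9*f + 9) = (Q + f) + (9 + 9*f) = 9 + Q + 10*f)
Y(0, -9)*(5*8) = (9 + 0 + 10*(-9))*(5*8) = (9 + 0 - 90)*40 = -81*40 = -3240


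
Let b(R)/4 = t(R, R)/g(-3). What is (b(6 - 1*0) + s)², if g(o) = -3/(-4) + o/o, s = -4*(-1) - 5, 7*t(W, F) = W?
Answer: 2209/2401 ≈ 0.92003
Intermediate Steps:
t(W, F) = W/7
s = -1 (s = 4 - 5 = -1)
g(o) = 7/4 (g(o) = -3*(-¼) + 1 = ¾ + 1 = 7/4)
b(R) = 16*R/49 (b(R) = 4*((R/7)/(7/4)) = 4*((R/7)*(4/7)) = 4*(4*R/49) = 16*R/49)
(b(6 - 1*0) + s)² = (16*(6 - 1*0)/49 - 1)² = (16*(6 + 0)/49 - 1)² = ((16/49)*6 - 1)² = (96/49 - 1)² = (47/49)² = 2209/2401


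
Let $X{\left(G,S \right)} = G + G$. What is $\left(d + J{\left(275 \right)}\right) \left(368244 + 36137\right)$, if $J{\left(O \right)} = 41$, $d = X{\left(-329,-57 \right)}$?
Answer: $-249503077$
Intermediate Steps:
$X{\left(G,S \right)} = 2 G$
$d = -658$ ($d = 2 \left(-329\right) = -658$)
$\left(d + J{\left(275 \right)}\right) \left(368244 + 36137\right) = \left(-658 + 41\right) \left(368244 + 36137\right) = \left(-617\right) 404381 = -249503077$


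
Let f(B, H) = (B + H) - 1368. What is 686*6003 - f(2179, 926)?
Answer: 4116321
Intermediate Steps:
f(B, H) = -1368 + B + H
686*6003 - f(2179, 926) = 686*6003 - (-1368 + 2179 + 926) = 4118058 - 1*1737 = 4118058 - 1737 = 4116321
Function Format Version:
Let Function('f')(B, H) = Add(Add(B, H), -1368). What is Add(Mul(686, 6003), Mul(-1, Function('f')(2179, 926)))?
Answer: 4116321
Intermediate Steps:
Function('f')(B, H) = Add(-1368, B, H)
Add(Mul(686, 6003), Mul(-1, Function('f')(2179, 926))) = Add(Mul(686, 6003), Mul(-1, Add(-1368, 2179, 926))) = Add(4118058, Mul(-1, 1737)) = Add(4118058, -1737) = 4116321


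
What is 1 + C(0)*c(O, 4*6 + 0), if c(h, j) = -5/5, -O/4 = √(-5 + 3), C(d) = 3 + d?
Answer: -2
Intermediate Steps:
O = -4*I*√2 (O = -4*√(-5 + 3) = -4*I*√2 ≈ -5.6569*I)
c(h, j) = -1 (c(h, j) = -5*⅕ = -1)
1 + C(0)*c(O, 4*6 + 0) = 1 + (3 + 0)*(-1) = 1 + 3*(-1) = 1 - 3 = -2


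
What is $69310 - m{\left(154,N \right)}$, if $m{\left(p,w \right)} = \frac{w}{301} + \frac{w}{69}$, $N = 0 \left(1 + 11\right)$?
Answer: $69310$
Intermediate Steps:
$N = 0$ ($N = 0 \cdot 12 = 0$)
$m{\left(p,w \right)} = \frac{370 w}{20769}$ ($m{\left(p,w \right)} = w \frac{1}{301} + w \frac{1}{69} = \frac{w}{301} + \frac{w}{69} = \frac{370 w}{20769}$)
$69310 - m{\left(154,N \right)} = 69310 - \frac{370}{20769} \cdot 0 = 69310 - 0 = 69310 + 0 = 69310$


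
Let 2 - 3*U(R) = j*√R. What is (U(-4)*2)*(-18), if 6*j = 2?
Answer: -24 + 8*I ≈ -24.0 + 8.0*I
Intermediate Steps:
j = ⅓ (j = (⅙)*2 = ⅓ ≈ 0.33333)
U(R) = ⅔ - √R/9
(U(-4)*2)*(-18) = ((⅔ - 2*I/9)*2)*(-18) = (4/3 - 4*I/9)*(-18) = -24 + 8*I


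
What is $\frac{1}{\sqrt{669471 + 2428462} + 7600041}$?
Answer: $\frac{7600041}{57760620103748} - \frac{\sqrt{3097933}}{57760620103748} \approx 1.3155 \cdot 10^{-7}$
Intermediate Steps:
$\frac{1}{\sqrt{669471 + 2428462} + 7600041} = \frac{1}{\sqrt{3097933} + 7600041} = \frac{1}{7600041 + \sqrt{3097933}}$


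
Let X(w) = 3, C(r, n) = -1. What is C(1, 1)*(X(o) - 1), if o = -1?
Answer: -2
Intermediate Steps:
C(1, 1)*(X(o) - 1) = -(3 - 1) = -1*2 = -2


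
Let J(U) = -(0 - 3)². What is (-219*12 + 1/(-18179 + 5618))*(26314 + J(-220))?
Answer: -868336178245/12561 ≈ -6.9129e+7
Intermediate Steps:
J(U) = -9 (J(U) = -1*(-3)² = -1*9 = -9)
(-219*12 + 1/(-18179 + 5618))*(26314 + J(-220)) = (-219*12 + 1/(-18179 + 5618))*(26314 - 9) = (-2628 + 1/(-12561))*26305 = (-2628 - 1/12561)*26305 = -33010309/12561*26305 = -868336178245/12561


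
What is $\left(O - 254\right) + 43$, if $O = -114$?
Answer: $-325$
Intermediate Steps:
$\left(O - 254\right) + 43 = \left(-114 - 254\right) + 43 = -368 + 43 = -325$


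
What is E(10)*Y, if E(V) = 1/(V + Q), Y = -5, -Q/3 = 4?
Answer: 5/2 ≈ 2.5000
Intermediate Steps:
Q = -12 (Q = -3*4 = -12)
E(V) = 1/(-12 + V) (E(V) = 1/(V - 12) = 1/(-12 + V))
E(10)*Y = -5/(-12 + 10) = -5/(-2) = -½*(-5) = 5/2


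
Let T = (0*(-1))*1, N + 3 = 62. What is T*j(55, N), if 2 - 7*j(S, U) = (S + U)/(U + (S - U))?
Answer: 0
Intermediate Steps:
N = 59 (N = -3 + 62 = 59)
j(S, U) = 2/7 - (S + U)/(7*S) (j(S, U) = 2/7 - (S + U)/(7*(U + (S - U))) = 2/7 - (S + U)/(7*S))
T = 0 (T = 0*1 = 0)
T*j(55, N) = 0*((1/7)*(55 - 1*59)/55) = 0*((1/7)*(1/55)*(55 - 59)) = 0*((1/7)*(1/55)*(-4)) = 0*(-4/385) = 0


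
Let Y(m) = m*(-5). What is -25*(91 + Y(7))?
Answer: -1400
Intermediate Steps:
Y(m) = -5*m
-25*(91 + Y(7)) = -25*(91 - 5*7) = -25*(91 - 35) = -25*56 = -1400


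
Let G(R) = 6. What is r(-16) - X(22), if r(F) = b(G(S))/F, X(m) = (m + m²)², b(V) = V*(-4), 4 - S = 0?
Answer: -512069/2 ≈ -2.5603e+5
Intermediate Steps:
S = 4 (S = 4 - 1*0 = 4 + 0 = 4)
b(V) = -4*V
r(F) = -24/F (r(F) = (-4*6)/F = -24/F)
r(-16) - X(22) = -24/(-16) - 22²*(1 + 22)² = -24*(-1/16) - 484*23² = 3/2 - 484*529 = 3/2 - 1*256036 = 3/2 - 256036 = -512069/2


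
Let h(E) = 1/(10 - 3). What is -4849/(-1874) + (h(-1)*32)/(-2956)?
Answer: 25068885/9694202 ≈ 2.5860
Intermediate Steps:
h(E) = ⅐ (h(E) = 1/7 = ⅐)
-4849/(-1874) + (h(-1)*32)/(-2956) = -4849/(-1874) + ((⅐)*32)/(-2956) = -4849*(-1/1874) + (32/7)*(-1/2956) = 4849/1874 - 8/5173 = 25068885/9694202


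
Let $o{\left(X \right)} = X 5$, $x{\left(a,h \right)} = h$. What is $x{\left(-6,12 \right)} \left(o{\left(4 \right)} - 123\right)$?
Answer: $-1236$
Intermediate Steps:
$o{\left(X \right)} = 5 X$
$x{\left(-6,12 \right)} \left(o{\left(4 \right)} - 123\right) = 12 \left(5 \cdot 4 - 123\right) = 12 \left(20 - 123\right) = 12 \left(-103\right) = -1236$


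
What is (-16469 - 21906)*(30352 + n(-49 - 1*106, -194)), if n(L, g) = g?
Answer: -1157313250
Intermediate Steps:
(-16469 - 21906)*(30352 + n(-49 - 1*106, -194)) = (-16469 - 21906)*(30352 - 194) = -38375*30158 = -1157313250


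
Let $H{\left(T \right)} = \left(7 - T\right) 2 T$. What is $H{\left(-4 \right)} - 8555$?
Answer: $-8643$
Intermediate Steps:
$H{\left(T \right)} = T \left(14 - 2 T\right)$ ($H{\left(T \right)} = \left(14 - 2 T\right) T = T \left(14 - 2 T\right)$)
$H{\left(-4 \right)} - 8555 = 2 \left(-4\right) \left(7 - -4\right) - 8555 = 2 \left(-4\right) \left(7 + 4\right) - 8555 = 2 \left(-4\right) 11 - 8555 = -88 - 8555 = -8643$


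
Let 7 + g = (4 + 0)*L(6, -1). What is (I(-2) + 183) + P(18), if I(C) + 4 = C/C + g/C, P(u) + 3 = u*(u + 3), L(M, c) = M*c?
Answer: 1141/2 ≈ 570.50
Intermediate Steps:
P(u) = -3 + u*(3 + u) (P(u) = -3 + u*(u + 3) = -3 + u*(3 + u))
g = -31 (g = -7 + (4 + 0)*(6*(-1)) = -7 + 4*(-6) = -7 - 24 = -31)
I(C) = -3 - 31/C (I(C) = -4 + (C/C - 31/C) = -4 + (1 - 31/C) = -3 - 31/C)
(I(-2) + 183) + P(18) = ((-3 - 31/(-2)) + 183) + (-3 + 18² + 3*18) = ((-3 - 31*(-½)) + 183) + (-3 + 324 + 54) = ((-3 + 31/2) + 183) + 375 = (25/2 + 183) + 375 = 391/2 + 375 = 1141/2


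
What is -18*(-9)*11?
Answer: 1782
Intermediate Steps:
-18*(-9)*11 = 162*11 = 1782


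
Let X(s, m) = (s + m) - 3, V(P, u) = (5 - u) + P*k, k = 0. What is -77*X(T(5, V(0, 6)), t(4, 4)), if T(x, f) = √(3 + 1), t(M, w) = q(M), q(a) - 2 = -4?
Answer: 231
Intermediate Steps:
q(a) = -2 (q(a) = 2 - 4 = -2)
t(M, w) = -2
V(P, u) = 5 - u (V(P, u) = (5 - u) + P*0 = (5 - u) + 0 = 5 - u)
T(x, f) = 2 (T(x, f) = √4 = 2)
X(s, m) = -3 + m + s (X(s, m) = (m + s) - 3 = -3 + m + s)
-77*X(T(5, V(0, 6)), t(4, 4)) = -77*(-3 - 2 + 2) = -77*(-3) = 231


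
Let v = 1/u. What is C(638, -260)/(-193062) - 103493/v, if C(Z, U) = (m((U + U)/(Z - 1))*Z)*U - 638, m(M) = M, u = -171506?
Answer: 83956278506776733/4730019 ≈ 1.7750e+10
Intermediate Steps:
v = -1/171506 (v = 1/(-171506) = -1/171506 ≈ -5.8307e-6)
C(Z, U) = -638 + 2*Z*U**2/(-1 + Z) (C(Z, U) = (((U + U)/(Z - 1))*Z)*U - 638 = (((2*U)/(-1 + Z))*Z)*U - 638 = ((2*U/(-1 + Z))*Z)*U - 638 = (2*U*Z/(-1 + Z))*U - 638 = 2*Z*U**2/(-1 + Z) - 638 = -638 + 2*Z*U**2/(-1 + Z))
C(638, -260)/(-193062) - 103493/v = (2*(319 - 319*638 + 638*(-260)**2)/(-1 + 638))/(-193062) - 103493/(-1/171506) = (2*(319 - 203522 + 638*67600)/637)*(-1/193062) - 103493*(-171506) = (2*(1/637)*(319 - 203522 + 43128800))*(-1/193062) + 17749670458 = (2*(1/637)*42925597)*(-1/193062) + 17749670458 = (6603938/49)*(-1/193062) + 17749670458 = -3301969/4730019 + 17749670458 = 83956278506776733/4730019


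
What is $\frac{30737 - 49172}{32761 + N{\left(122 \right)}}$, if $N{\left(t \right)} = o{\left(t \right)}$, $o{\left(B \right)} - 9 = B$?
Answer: $- \frac{6145}{10964} \approx -0.56047$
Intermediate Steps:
$o{\left(B \right)} = 9 + B$
$N{\left(t \right)} = 9 + t$
$\frac{30737 - 49172}{32761 + N{\left(122 \right)}} = \frac{30737 - 49172}{32761 + \left(9 + 122\right)} = - \frac{18435}{32761 + 131} = - \frac{18435}{32892} = \left(-18435\right) \frac{1}{32892} = - \frac{6145}{10964}$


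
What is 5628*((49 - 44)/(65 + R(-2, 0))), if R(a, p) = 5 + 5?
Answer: 1876/5 ≈ 375.20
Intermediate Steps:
R(a, p) = 10
5628*((49 - 44)/(65 + R(-2, 0))) = 5628*((49 - 44)/(65 + 10)) = 5628*(5/75) = 5628*(5*(1/75)) = 5628*(1/15) = 1876/5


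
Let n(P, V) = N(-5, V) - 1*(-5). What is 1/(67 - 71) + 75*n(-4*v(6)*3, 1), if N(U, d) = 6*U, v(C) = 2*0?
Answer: -7501/4 ≈ -1875.3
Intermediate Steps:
v(C) = 0
n(P, V) = -25 (n(P, V) = 6*(-5) - 1*(-5) = -30 + 5 = -25)
1/(67 - 71) + 75*n(-4*v(6)*3, 1) = 1/(67 - 71) + 75*(-25) = 1/(-4) - 1875 = -1/4 - 1875 = -7501/4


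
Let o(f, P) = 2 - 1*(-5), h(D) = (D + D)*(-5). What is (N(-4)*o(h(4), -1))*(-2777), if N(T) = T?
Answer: 77756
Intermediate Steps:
h(D) = -10*D (h(D) = (2*D)*(-5) = -10*D)
o(f, P) = 7 (o(f, P) = 2 + 5 = 7)
(N(-4)*o(h(4), -1))*(-2777) = -4*7*(-2777) = -28*(-2777) = 77756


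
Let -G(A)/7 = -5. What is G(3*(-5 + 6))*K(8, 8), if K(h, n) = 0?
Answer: 0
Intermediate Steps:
G(A) = 35 (G(A) = -7*(-5) = 35)
G(3*(-5 + 6))*K(8, 8) = 35*0 = 0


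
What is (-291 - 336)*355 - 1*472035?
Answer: -694620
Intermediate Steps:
(-291 - 336)*355 - 1*472035 = -627*355 - 472035 = -222585 - 472035 = -694620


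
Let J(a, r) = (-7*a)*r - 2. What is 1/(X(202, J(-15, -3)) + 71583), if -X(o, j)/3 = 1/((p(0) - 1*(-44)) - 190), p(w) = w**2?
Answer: 146/10451121 ≈ 1.3970e-5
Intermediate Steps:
J(a, r) = -2 - 7*a*r (J(a, r) = -7*a*r - 2 = -2 - 7*a*r)
X(o, j) = 3/146 (X(o, j) = -3/((0**2 - 1*(-44)) - 190) = -3/((0 + 44) - 190) = -3/(44 - 190) = -3/(-146) = -3*(-1/146) = 3/146)
1/(X(202, J(-15, -3)) + 71583) = 1/(3/146 + 71583) = 1/(10451121/146) = 146/10451121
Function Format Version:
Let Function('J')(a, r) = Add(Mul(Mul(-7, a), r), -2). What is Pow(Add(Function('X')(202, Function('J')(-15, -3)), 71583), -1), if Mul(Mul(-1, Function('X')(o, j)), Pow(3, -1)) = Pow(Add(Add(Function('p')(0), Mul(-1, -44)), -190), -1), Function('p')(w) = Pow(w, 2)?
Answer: Rational(146, 10451121) ≈ 1.3970e-5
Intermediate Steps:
Function('J')(a, r) = Add(-2, Mul(-7, a, r)) (Function('J')(a, r) = Add(Mul(-7, a, r), -2) = Add(-2, Mul(-7, a, r)))
Function('X')(o, j) = Rational(3, 146) (Function('X')(o, j) = Mul(-3, Pow(Add(Add(Pow(0, 2), Mul(-1, -44)), -190), -1)) = Mul(-3, Pow(Add(Add(0, 44), -190), -1)) = Mul(-3, Pow(Add(44, -190), -1)) = Mul(-3, Pow(-146, -1)) = Mul(-3, Rational(-1, 146)) = Rational(3, 146))
Pow(Add(Function('X')(202, Function('J')(-15, -3)), 71583), -1) = Pow(Add(Rational(3, 146), 71583), -1) = Pow(Rational(10451121, 146), -1) = Rational(146, 10451121)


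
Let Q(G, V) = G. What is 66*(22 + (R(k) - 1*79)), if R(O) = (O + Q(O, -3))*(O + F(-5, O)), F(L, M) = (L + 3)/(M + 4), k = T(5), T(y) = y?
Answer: -1826/3 ≈ -608.67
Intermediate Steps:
k = 5
F(L, M) = (3 + L)/(4 + M)
R(O) = 2*O*(O - 2/(4 + O)) (R(O) = (O + O)*(O + (3 - 5)/(4 + O)) = (2*O)*(O - 2/(4 + O)) = 2*O*(O - 2/(4 + O)))
66*(22 + (R(k) - 1*79)) = 66*(22 + (2*5*(-2 + 5*(4 + 5))/(4 + 5) - 1*79)) = 66*(22 + (2*5*(-2 + 5*9)/9 - 79)) = 66*(22 + (2*5*(1/9)*(-2 + 45) - 79)) = 66*(22 + (2*5*(1/9)*43 - 79)) = 66*(22 + (430/9 - 79)) = 66*(22 - 281/9) = 66*(-83/9) = -1826/3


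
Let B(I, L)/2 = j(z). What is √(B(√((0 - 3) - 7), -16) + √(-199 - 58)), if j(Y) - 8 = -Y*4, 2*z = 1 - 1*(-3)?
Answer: (-257)^(¼) ≈ 2.8312 + 2.8312*I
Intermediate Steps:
z = 2 (z = (1 - 1*(-3))/2 = (1 + 3)/2 = (½)*4 = 2)
j(Y) = 8 - 4*Y (j(Y) = 8 - Y*4 = 8 - 4*Y)
B(I, L) = 0 (B(I, L) = 2*(8 - 4*2) = 2*(8 - 8) = 2*0 = 0)
√(B(√((0 - 3) - 7), -16) + √(-199 - 58)) = √(0 + √(-199 - 58)) = √(0 + √(-257)) = √(0 + I*√257) = √(I*√257) = 257^(¼)*√I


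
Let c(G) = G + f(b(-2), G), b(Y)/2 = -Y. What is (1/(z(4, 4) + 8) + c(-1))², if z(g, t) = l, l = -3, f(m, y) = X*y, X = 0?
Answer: 16/25 ≈ 0.64000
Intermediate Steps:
b(Y) = -2*Y (b(Y) = 2*(-Y) = -2*Y)
f(m, y) = 0 (f(m, y) = 0*y = 0)
z(g, t) = -3
c(G) = G (c(G) = G + 0 = G)
(1/(z(4, 4) + 8) + c(-1))² = (1/(-3 + 8) - 1)² = (1/5 - 1)² = (⅕ - 1)² = (-⅘)² = 16/25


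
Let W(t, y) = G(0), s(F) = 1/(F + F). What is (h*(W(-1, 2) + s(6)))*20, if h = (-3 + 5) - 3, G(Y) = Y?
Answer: -5/3 ≈ -1.6667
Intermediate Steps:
s(F) = 1/(2*F)
W(t, y) = 0
h = -1 (h = 2 - 3 = -1)
(h*(W(-1, 2) + s(6)))*20 = -(0 + (½)/6)*20 = -(0 + (½)*(⅙))*20 = -(0 + 1/12)*20 = -1*1/12*20 = -1/12*20 = -5/3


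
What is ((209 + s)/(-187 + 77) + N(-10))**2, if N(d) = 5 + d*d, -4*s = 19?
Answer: 2059616689/193600 ≈ 10639.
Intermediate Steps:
s = -19/4 (s = -1/4*19 = -19/4 ≈ -4.7500)
N(d) = 5 + d**2
((209 + s)/(-187 + 77) + N(-10))**2 = ((209 - 19/4)/(-187 + 77) + (5 + (-10)**2))**2 = ((817/4)/(-110) + (5 + 100))**2 = ((817/4)*(-1/110) + 105)**2 = (-817/440 + 105)**2 = (45383/440)**2 = 2059616689/193600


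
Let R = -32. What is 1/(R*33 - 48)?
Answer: -1/1104 ≈ -0.00090580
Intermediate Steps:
1/(R*33 - 48) = 1/(-32*33 - 48) = 1/(-1056 - 48) = 1/(-1104) = -1/1104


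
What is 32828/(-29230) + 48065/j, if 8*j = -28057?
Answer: -6080287398/410053055 ≈ -14.828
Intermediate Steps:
j = -28057/8 (j = (⅛)*(-28057) = -28057/8 ≈ -3507.1)
32828/(-29230) + 48065/j = 32828/(-29230) + 48065/(-28057/8) = 32828*(-1/29230) + 48065*(-8/28057) = -16414/14615 - 384520/28057 = -6080287398/410053055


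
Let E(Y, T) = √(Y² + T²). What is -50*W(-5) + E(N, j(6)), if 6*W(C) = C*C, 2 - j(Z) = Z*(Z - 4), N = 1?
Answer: -625/3 + √101 ≈ -198.28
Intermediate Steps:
j(Z) = 2 - Z*(-4 + Z) (j(Z) = 2 - Z*(Z - 4) = 2 - Z*(-4 + Z))
E(Y, T) = √(T² + Y²)
W(C) = C²/6 (W(C) = (C*C)/6 = C²/6)
-50*W(-5) + E(N, j(6)) = -25*(-5)²/3 + √((2 - 1*6² + 4*6)² + 1²) = -25*25/3 + √((2 - 1*36 + 24)² + 1) = -50*25/6 + √((2 - 36 + 24)² + 1) = -625/3 + √((-10)² + 1) = -625/3 + √(100 + 1) = -625/3 + √101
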